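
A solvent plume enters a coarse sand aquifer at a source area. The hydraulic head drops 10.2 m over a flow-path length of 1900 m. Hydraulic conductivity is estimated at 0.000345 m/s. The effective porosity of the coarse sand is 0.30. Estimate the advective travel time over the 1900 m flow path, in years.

Convert K: 0.000345 m/s × 86400 = 29.81 m/day.
Hydraulic gradient i = Δh / L = 10.2 / 1900 = 0.005368.
Darcy flux q = K · i = 29.81 × 0.005368 = 0.1600 m/day.
Seepage velocity v = q / n_e = 0.1600 / 0.30 = 0.5334 m/day.
Travel time t = L / v = 1900 / 0.5334 = 3562 days = 9.752 years.

9.75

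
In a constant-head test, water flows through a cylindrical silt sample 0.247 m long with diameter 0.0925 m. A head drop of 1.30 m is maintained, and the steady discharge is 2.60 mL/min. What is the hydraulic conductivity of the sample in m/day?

Cross-sectional area A = π·(d/2)² = π × (0.0925/2)² = 0.006720 m².
Convert discharge: 2.60 mL/min = 4.333e-08 m³/s.
Darcy's law rearranged: K = Q·L / (A·Δh) = 4.333e-08 × 0.247 / (0.006720 × 1.30) = 1.225e-06 m/s = 0.1059 m/day.

0.106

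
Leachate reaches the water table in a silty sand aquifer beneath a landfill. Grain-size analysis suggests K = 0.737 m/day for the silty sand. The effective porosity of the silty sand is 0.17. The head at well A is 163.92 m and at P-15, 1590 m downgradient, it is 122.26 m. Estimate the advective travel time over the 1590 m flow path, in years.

Hydraulic gradient i = (163.92 − 122.26) / 1590 = 41.66 / 1590 = 0.02620.
Darcy flux q = K · i = 0.7370 × 0.02620 = 0.01931 m/day.
Seepage velocity v = q / n_e = 0.01931 / 0.17 = 0.1136 m/day.
Travel time t = L / v = 1590 / 0.1136 = 13998 days = 38.32 years.

38.3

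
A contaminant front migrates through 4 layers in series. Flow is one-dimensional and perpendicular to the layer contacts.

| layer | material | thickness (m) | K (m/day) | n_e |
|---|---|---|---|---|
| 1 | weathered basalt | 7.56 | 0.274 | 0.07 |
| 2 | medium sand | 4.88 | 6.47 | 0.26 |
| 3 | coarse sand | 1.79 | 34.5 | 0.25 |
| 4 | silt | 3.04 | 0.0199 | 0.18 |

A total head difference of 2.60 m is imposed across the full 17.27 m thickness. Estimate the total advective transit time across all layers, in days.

With flow normal to the layers, continuity requires the same specific discharge q through every layer.
Σ(b_i/K_i) = 7.56/0.274 + 4.88/6.47 + 1.79/34.5 + 3.04/0.0199 = 181.2 d.
q = Δh / Σ(b_i/K_i) = 2.60 / 181.2 = 0.01435 m/day.
In each layer the seepage velocity is v_i = q/n_i, so the layer transit time is t_i = b_i·n_i / q:
  layer 1 (weathered basalt): t_1 = 7.56 × 0.07 / 0.01435 = 36.87 d
  layer 2 (medium sand): t_2 = 4.88 × 0.26 / 0.01435 = 88.41 d
  layer 3 (coarse sand): t_3 = 1.79 × 0.25 / 0.01435 = 31.18 d
  layer 4 (silt): t_4 = 3.04 × 0.18 / 0.01435 = 38.13 d
Total t = Σ t_i = 194.6 days.

195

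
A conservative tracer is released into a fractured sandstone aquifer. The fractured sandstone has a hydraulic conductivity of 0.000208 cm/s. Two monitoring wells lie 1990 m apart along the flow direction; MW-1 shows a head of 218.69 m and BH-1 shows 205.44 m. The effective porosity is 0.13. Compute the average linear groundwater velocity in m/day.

Convert K: 0.000208 cm/s × 864 = 0.1797 m/day.
Hydraulic gradient i = (218.69 − 205.44) / 1990 = 13.25 / 1990 = 0.006658.
Darcy flux q = K · i = 0.1797 × 0.006658 = 0.001197 m/day.
Seepage velocity v = q / n_e = 0.001197 / 0.13 = 0.009204 m/day.

0.00920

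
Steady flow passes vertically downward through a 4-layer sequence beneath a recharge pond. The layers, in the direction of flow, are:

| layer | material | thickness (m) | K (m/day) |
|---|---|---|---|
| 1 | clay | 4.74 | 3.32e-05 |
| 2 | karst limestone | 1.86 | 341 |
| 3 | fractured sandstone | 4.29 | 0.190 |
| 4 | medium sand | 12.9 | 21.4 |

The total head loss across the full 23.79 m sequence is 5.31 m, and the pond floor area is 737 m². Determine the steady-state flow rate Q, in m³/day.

Flow is perpendicular to layering, so the layers act in series and the equivalent K is the thickness-weighted harmonic mean.
Total thickness L = 4.74 + 1.86 + 4.29 + 12.9 = 23.79 m.
Σ(b_i/K_i) = 4.74/3.32e-05 + 1.86/341 + 4.29/0.190 + 12.9/21.4 = 1.428e+05 d.
K_eq = L / Σ(b_i/K_i) = 23.79 / 1.428e+05 = 0.0001666 m/day.
Q = K_eq · A · (Δh/L) = 0.0001666 × 737 × (5.31/23.79) = 0.02741 m³/day.

0.0274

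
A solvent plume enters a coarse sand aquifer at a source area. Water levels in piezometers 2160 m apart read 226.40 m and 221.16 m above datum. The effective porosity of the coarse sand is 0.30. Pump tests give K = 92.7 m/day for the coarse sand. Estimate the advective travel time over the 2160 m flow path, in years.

7.89

Hydraulic gradient i = (226.40 − 221.16) / 2160 = 5.24 / 2160 = 0.002426.
Darcy flux q = K · i = 92.70 × 0.002426 = 0.2249 m/day.
Seepage velocity v = q / n_e = 0.2249 / 0.30 = 0.7496 m/day.
Travel time t = L / v = 2160 / 0.7496 = 2881 days = 7.889 years.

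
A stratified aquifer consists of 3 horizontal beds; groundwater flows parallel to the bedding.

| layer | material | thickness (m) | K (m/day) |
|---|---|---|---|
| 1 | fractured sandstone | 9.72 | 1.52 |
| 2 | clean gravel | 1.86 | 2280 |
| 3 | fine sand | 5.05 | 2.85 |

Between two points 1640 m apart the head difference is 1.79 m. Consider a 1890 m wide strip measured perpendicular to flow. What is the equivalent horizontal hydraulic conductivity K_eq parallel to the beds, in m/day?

257

Flow is parallel to layering, so each bed carries its own Darcy discharge and the transmissivities add.
Σ(K_i·b_i) = 1.52×9.72 + 2280×1.86 + 2.85×5.05 = 4270 m²/day.
Total thickness b = 16.63 m, so K_eq = Σ(K_i·b_i)/b = 256.8 m/day.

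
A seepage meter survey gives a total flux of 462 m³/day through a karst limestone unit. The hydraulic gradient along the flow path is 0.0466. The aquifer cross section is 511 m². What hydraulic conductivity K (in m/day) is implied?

Hydraulic gradient i = 0.0466.
From Q = K·A·i, K = Q / (A·i) = 462 / (511.0 × 0.04660) = 19.40 m/day.

19.4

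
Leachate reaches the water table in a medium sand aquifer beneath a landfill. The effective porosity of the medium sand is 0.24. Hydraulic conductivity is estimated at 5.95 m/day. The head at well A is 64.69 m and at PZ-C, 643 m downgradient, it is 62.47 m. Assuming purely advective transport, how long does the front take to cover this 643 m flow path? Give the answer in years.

20.6

Hydraulic gradient i = (64.69 − 62.47) / 643 = 2.22 / 643 = 0.003453.
Darcy flux q = K · i = 5.950 × 0.003453 = 0.02054 m/day.
Seepage velocity v = q / n_e = 0.02054 / 0.24 = 0.08559 m/day.
Travel time t = L / v = 643 / 0.08559 = 7512 days = 20.57 years.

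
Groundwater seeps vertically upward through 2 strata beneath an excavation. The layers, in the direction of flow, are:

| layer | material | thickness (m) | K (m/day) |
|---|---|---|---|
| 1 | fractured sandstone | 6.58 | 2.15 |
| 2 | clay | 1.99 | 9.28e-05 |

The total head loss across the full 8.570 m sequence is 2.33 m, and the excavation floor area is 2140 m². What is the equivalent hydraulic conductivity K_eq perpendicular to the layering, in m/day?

0.000400

Flow is perpendicular to layering, so the layers act in series and the equivalent K is the thickness-weighted harmonic mean.
Total thickness L = 6.58 + 1.99 = 8.570 m.
Σ(b_i/K_i) = 6.58/2.15 + 1.99/9.28e-05 = 21447 d.
K_eq = L / Σ(b_i/K_i) = 8.570 / 21447 = 0.0003996 m/day.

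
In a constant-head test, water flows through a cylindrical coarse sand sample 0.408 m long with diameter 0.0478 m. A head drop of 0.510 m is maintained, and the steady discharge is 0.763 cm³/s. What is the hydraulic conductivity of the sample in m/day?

Cross-sectional area A = π·(d/2)² = π × (0.0478/2)² = 0.001795 m².
Convert discharge: 0.763 cm³/s = 7.630e-07 m³/s.
Darcy's law rearranged: K = Q·L / (A·Δh) = 7.630e-07 × 0.408 / (0.001795 × 0.510) = 0.0003401 m/s = 29.39 m/day.

29.4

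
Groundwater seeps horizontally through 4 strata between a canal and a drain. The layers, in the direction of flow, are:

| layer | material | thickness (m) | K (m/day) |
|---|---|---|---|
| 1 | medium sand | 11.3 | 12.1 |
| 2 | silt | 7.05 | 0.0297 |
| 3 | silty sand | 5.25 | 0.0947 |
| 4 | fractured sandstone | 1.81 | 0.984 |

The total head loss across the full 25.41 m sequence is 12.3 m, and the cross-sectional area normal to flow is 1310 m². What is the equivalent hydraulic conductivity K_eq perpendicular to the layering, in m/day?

Flow is perpendicular to layering, so the layers act in series and the equivalent K is the thickness-weighted harmonic mean.
Total thickness L = 11.3 + 7.05 + 5.25 + 1.81 = 25.41 m.
Σ(b_i/K_i) = 11.3/12.1 + 7.05/0.0297 + 5.25/0.0947 + 1.81/0.984 = 295.6 d.
K_eq = L / Σ(b_i/K_i) = 25.41 / 295.6 = 0.08597 m/day.

0.0860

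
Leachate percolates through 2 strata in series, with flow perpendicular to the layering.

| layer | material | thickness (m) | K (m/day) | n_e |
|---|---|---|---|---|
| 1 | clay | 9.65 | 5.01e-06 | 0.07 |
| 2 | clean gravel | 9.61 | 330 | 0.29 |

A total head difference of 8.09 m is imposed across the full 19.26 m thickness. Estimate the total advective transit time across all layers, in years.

With flow normal to the layers, continuity requires the same specific discharge q through every layer.
Σ(b_i/K_i) = 9.65/5.01e-06 + 9.61/330 = 1.926e+06 d.
q = Δh / Σ(b_i/K_i) = 8.09 / 1.926e+06 = 4.200e-06 m/day.
In each layer the seepage velocity is v_i = q/n_i, so the layer transit time is t_i = b_i·n_i / q:
  layer 1 (clay): t_1 = 9.65 × 0.07 / 4.200e-06 = 1.608e+05 d
  layer 2 (clean gravel): t_2 = 9.61 × 0.29 / 4.200e-06 = 6.635e+05 d
Total t = Σ t_i = 8.244e+05 days = 2257 years.

2260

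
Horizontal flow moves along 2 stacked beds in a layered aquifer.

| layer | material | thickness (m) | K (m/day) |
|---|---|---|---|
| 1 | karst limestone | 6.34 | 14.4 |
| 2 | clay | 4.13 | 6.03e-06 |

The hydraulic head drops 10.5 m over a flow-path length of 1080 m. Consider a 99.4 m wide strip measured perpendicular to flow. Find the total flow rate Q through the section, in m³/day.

Flow is parallel to layering, so each bed carries its own Darcy discharge and the transmissivities add.
Σ(K_i·b_i) = 14.4×6.34 + 6.03e-06×4.13 = 91.30 m²/day.
Hydraulic gradient i = Δh / L = 10.5 / 1080 = 0.009722.
Q = Σ(K_i·b_i) · W · i = 91.30 × 99.4 × 0.009722 = 88.23 m³/day.

88.2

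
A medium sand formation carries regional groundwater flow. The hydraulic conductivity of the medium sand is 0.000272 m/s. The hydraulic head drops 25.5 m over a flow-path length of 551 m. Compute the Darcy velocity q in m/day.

Convert K: 0.000272 m/s × 86400 = 23.50 m/day.
Hydraulic gradient i = Δh / L = 25.5 / 551 = 0.04628.
Specific discharge q = K · i = 23.50 × 0.04628 = 1.088 m/day.

1.09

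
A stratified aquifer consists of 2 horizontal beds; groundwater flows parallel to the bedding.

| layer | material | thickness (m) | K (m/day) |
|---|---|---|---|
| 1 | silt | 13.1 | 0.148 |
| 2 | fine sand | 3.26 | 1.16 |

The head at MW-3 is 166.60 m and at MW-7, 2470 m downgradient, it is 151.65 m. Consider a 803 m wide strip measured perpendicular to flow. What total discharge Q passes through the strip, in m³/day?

27.8

Flow is parallel to layering, so each bed carries its own Darcy discharge and the transmissivities add.
Σ(K_i·b_i) = 0.148×13.1 + 1.16×3.26 = 5.720 m²/day.
Hydraulic gradient i = (166.60 − 151.65) / 2470 = 14.95 / 2470 = 0.006053.
Q = Σ(K_i·b_i) · W · i = 5.720 × 803 × 0.006053 = 27.80 m³/day.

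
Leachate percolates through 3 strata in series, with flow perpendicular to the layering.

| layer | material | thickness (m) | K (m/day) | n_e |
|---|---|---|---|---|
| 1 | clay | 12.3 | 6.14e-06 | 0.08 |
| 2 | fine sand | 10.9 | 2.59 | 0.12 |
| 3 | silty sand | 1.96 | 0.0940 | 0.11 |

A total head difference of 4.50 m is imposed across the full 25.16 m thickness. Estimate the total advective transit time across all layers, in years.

With flow normal to the layers, continuity requires the same specific discharge q through every layer.
Σ(b_i/K_i) = 12.3/6.14e-06 + 10.9/2.59 + 1.96/0.0940 = 2.003e+06 d.
q = Δh / Σ(b_i/K_i) = 4.50 / 2.003e+06 = 2.246e-06 m/day.
In each layer the seepage velocity is v_i = q/n_i, so the layer transit time is t_i = b_i·n_i / q:
  layer 1 (clay): t_1 = 12.3 × 0.08 / 2.246e-06 = 4.381e+05 d
  layer 2 (fine sand): t_2 = 10.9 × 0.12 / 2.246e-06 = 5.823e+05 d
  layer 3 (silty sand): t_3 = 1.96 × 0.11 / 2.246e-06 = 95979 d
Total t = Σ t_i = 1.116e+06 days = 3056 years.

3060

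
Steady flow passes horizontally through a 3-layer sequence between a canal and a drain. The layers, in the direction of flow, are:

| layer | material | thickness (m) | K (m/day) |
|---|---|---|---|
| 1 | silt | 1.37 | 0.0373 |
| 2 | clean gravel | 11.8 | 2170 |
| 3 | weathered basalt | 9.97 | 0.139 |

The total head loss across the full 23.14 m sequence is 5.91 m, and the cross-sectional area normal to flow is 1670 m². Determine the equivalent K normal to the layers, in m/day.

Flow is perpendicular to layering, so the layers act in series and the equivalent K is the thickness-weighted harmonic mean.
Total thickness L = 1.37 + 11.8 + 9.97 = 23.14 m.
Σ(b_i/K_i) = 1.37/0.0373 + 11.8/2170 + 9.97/0.139 = 108.5 d.
K_eq = L / Σ(b_i/K_i) = 23.14 / 108.5 = 0.2133 m/day.

0.213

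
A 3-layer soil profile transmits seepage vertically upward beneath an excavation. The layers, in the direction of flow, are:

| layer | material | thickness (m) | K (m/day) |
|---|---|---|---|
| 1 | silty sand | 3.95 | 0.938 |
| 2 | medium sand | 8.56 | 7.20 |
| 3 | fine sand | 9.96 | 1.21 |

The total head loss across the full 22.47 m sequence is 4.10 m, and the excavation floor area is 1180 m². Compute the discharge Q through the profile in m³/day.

Flow is perpendicular to layering, so the layers act in series and the equivalent K is the thickness-weighted harmonic mean.
Total thickness L = 3.95 + 8.56 + 9.96 = 22.47 m.
Σ(b_i/K_i) = 3.95/0.938 + 8.56/7.20 + 9.96/1.21 = 13.63 d.
K_eq = L / Σ(b_i/K_i) = 22.47 / 13.63 = 1.648 m/day.
Q = K_eq · A · (Δh/L) = 1.648 × 1180 × (4.10/22.47) = 354.9 m³/day.

355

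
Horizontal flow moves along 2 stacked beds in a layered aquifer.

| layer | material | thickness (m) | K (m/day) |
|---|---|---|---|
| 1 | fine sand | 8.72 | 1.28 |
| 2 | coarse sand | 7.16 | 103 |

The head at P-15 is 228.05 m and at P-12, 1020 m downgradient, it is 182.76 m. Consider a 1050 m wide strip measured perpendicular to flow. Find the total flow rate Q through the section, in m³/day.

34900

Flow is parallel to layering, so each bed carries its own Darcy discharge and the transmissivities add.
Σ(K_i·b_i) = 1.28×8.72 + 103×7.16 = 748.6 m²/day.
Hydraulic gradient i = (228.05 − 182.76) / 1020 = 45.29 / 1020 = 0.04440.
Q = Σ(K_i·b_i) · W · i = 748.6 × 1050 × 0.04440 = 34903 m³/day.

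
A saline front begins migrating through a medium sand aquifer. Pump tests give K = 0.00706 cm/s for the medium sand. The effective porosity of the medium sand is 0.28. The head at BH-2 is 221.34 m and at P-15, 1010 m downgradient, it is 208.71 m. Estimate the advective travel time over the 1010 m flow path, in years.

10.2

Convert K: 0.00706 cm/s × 864 = 6.100 m/day.
Hydraulic gradient i = (221.34 − 208.71) / 1010 = 12.63 / 1010 = 0.01250.
Darcy flux q = K · i = 6.100 × 0.01250 = 0.07628 m/day.
Seepage velocity v = q / n_e = 0.07628 / 0.28 = 0.2724 m/day.
Travel time t = L / v = 1010 / 0.2724 = 3707 days = 10.15 years.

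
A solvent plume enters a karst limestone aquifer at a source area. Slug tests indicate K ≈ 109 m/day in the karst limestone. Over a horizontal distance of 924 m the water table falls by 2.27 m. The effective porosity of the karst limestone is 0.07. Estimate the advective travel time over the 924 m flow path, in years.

Hydraulic gradient i = Δh / L = 2.27 / 924 = 0.002457.
Darcy flux q = K · i = 109.0 × 0.002457 = 0.2678 m/day.
Seepage velocity v = q / n_e = 0.2678 / 0.07 = 3.825 m/day.
Travel time t = L / v = 924 / 3.825 = 241.5 days = 0.6613 years.

0.661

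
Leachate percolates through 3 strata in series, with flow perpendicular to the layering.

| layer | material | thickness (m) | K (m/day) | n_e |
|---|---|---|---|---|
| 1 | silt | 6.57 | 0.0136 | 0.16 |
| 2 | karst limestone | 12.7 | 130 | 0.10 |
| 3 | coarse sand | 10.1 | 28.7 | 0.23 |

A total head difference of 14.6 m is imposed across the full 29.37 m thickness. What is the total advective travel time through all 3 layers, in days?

With flow normal to the layers, continuity requires the same specific discharge q through every layer.
Σ(b_i/K_i) = 6.57/0.0136 + 12.7/130 + 10.1/28.7 = 483.5 d.
q = Δh / Σ(b_i/K_i) = 14.6 / 483.5 = 0.03019 m/day.
In each layer the seepage velocity is v_i = q/n_i, so the layer transit time is t_i = b_i·n_i / q:
  layer 1 (silt): t_1 = 6.57 × 0.16 / 0.03019 = 34.81 d
  layer 2 (karst limestone): t_2 = 12.7 × 0.10 / 0.03019 = 42.06 d
  layer 3 (coarse sand): t_3 = 10.1 × 0.23 / 0.03019 = 76.94 d
Total t = Σ t_i = 153.8 days.

154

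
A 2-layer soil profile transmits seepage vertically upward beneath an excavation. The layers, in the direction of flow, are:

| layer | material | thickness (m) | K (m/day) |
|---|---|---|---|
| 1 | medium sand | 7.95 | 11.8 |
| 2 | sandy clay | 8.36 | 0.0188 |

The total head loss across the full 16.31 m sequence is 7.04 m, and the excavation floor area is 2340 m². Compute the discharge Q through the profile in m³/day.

Flow is perpendicular to layering, so the layers act in series and the equivalent K is the thickness-weighted harmonic mean.
Total thickness L = 7.95 + 8.36 = 16.31 m.
Σ(b_i/K_i) = 7.95/11.8 + 8.36/0.0188 = 445.4 d.
K_eq = L / Σ(b_i/K_i) = 16.31 / 445.4 = 0.03662 m/day.
Q = K_eq · A · (Δh/L) = 0.03662 × 2340 × (7.04/16.31) = 36.99 m³/day.

37.0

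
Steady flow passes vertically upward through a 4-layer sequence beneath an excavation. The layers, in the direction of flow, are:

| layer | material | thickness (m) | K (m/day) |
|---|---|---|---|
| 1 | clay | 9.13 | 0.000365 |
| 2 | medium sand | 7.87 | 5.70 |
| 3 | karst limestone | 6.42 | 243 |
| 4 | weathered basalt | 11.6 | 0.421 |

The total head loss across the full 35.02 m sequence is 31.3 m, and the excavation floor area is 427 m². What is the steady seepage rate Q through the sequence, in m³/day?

Flow is perpendicular to layering, so the layers act in series and the equivalent K is the thickness-weighted harmonic mean.
Total thickness L = 9.13 + 7.87 + 6.42 + 11.6 = 35.02 m.
Σ(b_i/K_i) = 9.13/0.000365 + 7.87/5.70 + 6.42/243 + 11.6/0.421 = 25043 d.
K_eq = L / Σ(b_i/K_i) = 35.02 / 25043 = 0.001398 m/day.
Q = K_eq · A · (Δh/L) = 0.001398 × 427 × (31.3/35.02) = 0.5337 m³/day.

0.534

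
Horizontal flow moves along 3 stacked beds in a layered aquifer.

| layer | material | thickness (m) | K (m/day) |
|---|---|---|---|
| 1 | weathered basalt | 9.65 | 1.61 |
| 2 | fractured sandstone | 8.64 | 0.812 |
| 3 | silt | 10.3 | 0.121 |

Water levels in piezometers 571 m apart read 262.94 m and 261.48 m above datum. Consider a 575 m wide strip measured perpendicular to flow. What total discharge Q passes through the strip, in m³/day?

35.0

Flow is parallel to layering, so each bed carries its own Darcy discharge and the transmissivities add.
Σ(K_i·b_i) = 1.61×9.65 + 0.812×8.64 + 0.121×10.3 = 23.80 m²/day.
Hydraulic gradient i = (262.94 − 261.48) / 571 = 1.46 / 571 = 0.002557.
Q = Σ(K_i·b_i) · W · i = 23.80 × 575 × 0.002557 = 34.99 m³/day.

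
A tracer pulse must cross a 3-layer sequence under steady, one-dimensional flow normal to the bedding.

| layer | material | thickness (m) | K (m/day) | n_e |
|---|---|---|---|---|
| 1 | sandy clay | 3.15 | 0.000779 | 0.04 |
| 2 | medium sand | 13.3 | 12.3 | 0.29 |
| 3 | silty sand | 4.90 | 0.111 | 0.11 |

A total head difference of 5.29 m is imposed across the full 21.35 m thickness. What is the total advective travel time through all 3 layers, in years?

9.57

With flow normal to the layers, continuity requires the same specific discharge q through every layer.
Σ(b_i/K_i) = 3.15/0.000779 + 13.3/12.3 + 4.90/0.111 = 4089 d.
q = Δh / Σ(b_i/K_i) = 5.29 / 4089 = 0.001294 m/day.
In each layer the seepage velocity is v_i = q/n_i, so the layer transit time is t_i = b_i·n_i / q:
  layer 1 (sandy clay): t_1 = 3.15 × 0.04 / 0.001294 = 97.39 d
  layer 2 (medium sand): t_2 = 13.3 × 0.29 / 0.001294 = 2981 d
  layer 3 (silty sand): t_3 = 4.90 × 0.11 / 0.001294 = 416.6 d
Total t = Σ t_i = 3495 days = 9.569 years.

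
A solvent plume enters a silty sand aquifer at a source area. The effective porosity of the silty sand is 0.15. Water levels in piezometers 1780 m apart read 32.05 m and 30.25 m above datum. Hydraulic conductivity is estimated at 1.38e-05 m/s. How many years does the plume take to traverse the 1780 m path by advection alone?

Convert K: 1.38e-05 m/s × 86400 = 1.192 m/day.
Hydraulic gradient i = (32.05 − 30.25) / 1780 = 1.8 / 1780 = 0.001011.
Darcy flux q = K · i = 1.192 × 0.001011 = 0.001206 m/day.
Seepage velocity v = q / n_e = 0.001206 / 0.15 = 0.008038 m/day.
Travel time t = L / v = 1780 / 0.008038 = 2.214e+05 days = 606.3 years.

606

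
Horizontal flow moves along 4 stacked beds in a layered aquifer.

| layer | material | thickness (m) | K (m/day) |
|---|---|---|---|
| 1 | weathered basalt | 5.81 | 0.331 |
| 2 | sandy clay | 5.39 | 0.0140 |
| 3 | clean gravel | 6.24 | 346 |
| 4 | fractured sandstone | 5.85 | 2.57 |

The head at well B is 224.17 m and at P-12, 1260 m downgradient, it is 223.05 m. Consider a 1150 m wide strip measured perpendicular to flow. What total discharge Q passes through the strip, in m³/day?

Flow is parallel to layering, so each bed carries its own Darcy discharge and the transmissivities add.
Σ(K_i·b_i) = 0.331×5.81 + 0.0140×5.39 + 346×6.24 + 2.57×5.85 = 2176 m²/day.
Hydraulic gradient i = (224.17 − 223.05) / 1260 = 1.12 / 1260 = 0.0008889.
Q = Σ(K_i·b_i) · W · i = 2176 × 1150 × 0.0008889 = 2224 m³/day.

2220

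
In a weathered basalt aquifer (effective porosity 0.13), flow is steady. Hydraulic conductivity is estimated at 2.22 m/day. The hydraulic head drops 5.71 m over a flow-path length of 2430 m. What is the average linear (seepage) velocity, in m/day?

0.0401

Hydraulic gradient i = Δh / L = 5.71 / 2430 = 0.002350.
Darcy flux q = K · i = 2.220 × 0.002350 = 0.005217 m/day.
Seepage velocity v = q / n_e = 0.005217 / 0.13 = 0.04013 m/day.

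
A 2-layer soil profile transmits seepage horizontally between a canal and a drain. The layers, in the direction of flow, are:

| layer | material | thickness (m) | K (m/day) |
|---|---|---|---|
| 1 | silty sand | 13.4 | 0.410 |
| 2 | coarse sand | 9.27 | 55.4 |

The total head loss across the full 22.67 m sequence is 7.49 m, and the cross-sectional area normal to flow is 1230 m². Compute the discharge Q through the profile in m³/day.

280

Flow is perpendicular to layering, so the layers act in series and the equivalent K is the thickness-weighted harmonic mean.
Total thickness L = 13.4 + 9.27 = 22.67 m.
Σ(b_i/K_i) = 13.4/0.410 + 9.27/55.4 = 32.85 d.
K_eq = L / Σ(b_i/K_i) = 22.67 / 32.85 = 0.6901 m/day.
Q = K_eq · A · (Δh/L) = 0.6901 × 1230 × (7.49/22.67) = 280.4 m³/day.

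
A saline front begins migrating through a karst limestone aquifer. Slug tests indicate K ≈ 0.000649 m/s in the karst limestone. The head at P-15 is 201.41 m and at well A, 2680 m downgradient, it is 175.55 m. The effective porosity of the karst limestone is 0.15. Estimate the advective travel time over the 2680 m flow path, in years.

2.03

Convert K: 0.000649 m/s × 86400 = 56.07 m/day.
Hydraulic gradient i = (201.41 − 175.55) / 2680 = 25.86 / 2680 = 0.009649.
Darcy flux q = K · i = 56.07 × 0.009649 = 0.5411 m/day.
Seepage velocity v = q / n_e = 0.5411 / 0.15 = 3.607 m/day.
Travel time t = L / v = 2680 / 3.607 = 743.0 days = 2.034 years.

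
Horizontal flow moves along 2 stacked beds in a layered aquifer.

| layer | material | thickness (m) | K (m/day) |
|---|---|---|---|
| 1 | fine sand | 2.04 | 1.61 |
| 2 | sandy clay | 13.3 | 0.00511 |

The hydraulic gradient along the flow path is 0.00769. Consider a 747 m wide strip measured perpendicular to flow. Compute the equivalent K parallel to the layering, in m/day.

Flow is parallel to layering, so each bed carries its own Darcy discharge and the transmissivities add.
Σ(K_i·b_i) = 1.61×2.04 + 0.00511×13.3 = 3.352 m²/day.
Total thickness b = 15.34 m, so K_eq = Σ(K_i·b_i)/b = 0.2185 m/day.

0.219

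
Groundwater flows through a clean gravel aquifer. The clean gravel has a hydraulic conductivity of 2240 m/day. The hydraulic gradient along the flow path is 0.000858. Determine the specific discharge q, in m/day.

Hydraulic gradient i = 0.000858.
Specific discharge q = K · i = 2240 × 0.0008580 = 1.922 m/day.

1.92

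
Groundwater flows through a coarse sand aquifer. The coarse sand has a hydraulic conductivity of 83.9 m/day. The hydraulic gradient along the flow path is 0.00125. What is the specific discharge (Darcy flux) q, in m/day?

Hydraulic gradient i = 0.00125.
Specific discharge q = K · i = 83.90 × 0.001250 = 0.1049 m/day.

0.105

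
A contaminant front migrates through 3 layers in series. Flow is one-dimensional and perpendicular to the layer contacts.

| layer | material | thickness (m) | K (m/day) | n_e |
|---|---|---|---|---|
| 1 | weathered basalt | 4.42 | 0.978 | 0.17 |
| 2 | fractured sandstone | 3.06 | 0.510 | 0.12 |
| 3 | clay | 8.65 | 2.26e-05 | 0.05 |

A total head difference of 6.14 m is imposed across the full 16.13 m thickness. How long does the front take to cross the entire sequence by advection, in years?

With flow normal to the layers, continuity requires the same specific discharge q through every layer.
Σ(b_i/K_i) = 4.42/0.978 + 3.06/0.510 + 8.65/2.26e-05 = 3.828e+05 d.
q = Δh / Σ(b_i/K_i) = 6.14 / 3.828e+05 = 1.604e-05 m/day.
In each layer the seepage velocity is v_i = q/n_i, so the layer transit time is t_i = b_i·n_i / q:
  layer 1 (weathered basalt): t_1 = 4.42 × 0.17 / 1.604e-05 = 46841 d
  layer 2 (fractured sandstone): t_2 = 3.06 × 0.12 / 1.604e-05 = 22890 d
  layer 3 (clay): t_3 = 8.65 × 0.05 / 1.604e-05 = 26961 d
Total t = Σ t_i = 96692 days = 264.7 years.

265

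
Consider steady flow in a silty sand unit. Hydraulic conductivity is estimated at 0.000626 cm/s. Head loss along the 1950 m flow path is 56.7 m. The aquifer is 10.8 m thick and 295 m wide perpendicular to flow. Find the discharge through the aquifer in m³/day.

50.1

Convert K: 0.000626 cm/s × 864 = 0.5409 m/day.
Cross-sectional area A = 295 × 10.8 = 3186 m².
Hydraulic gradient i = Δh / L = 56.7 / 1950 = 0.02908.
Darcy's law: Q = K · A · i = 0.5409 × 3186 × 0.02908 = 50.11 m³/day.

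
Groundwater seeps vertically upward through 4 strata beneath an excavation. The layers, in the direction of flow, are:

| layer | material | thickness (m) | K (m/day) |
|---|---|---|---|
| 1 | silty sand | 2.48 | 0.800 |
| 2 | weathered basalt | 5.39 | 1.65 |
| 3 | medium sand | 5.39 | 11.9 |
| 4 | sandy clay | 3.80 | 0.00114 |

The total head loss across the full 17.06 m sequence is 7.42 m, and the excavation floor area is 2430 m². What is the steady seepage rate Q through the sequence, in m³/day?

Flow is perpendicular to layering, so the layers act in series and the equivalent K is the thickness-weighted harmonic mean.
Total thickness L = 2.48 + 5.39 + 5.39 + 3.80 = 17.06 m.
Σ(b_i/K_i) = 2.48/0.800 + 5.39/1.65 + 5.39/11.9 + 3.80/0.00114 = 3340 d.
K_eq = L / Σ(b_i/K_i) = 17.06 / 3340 = 0.005108 m/day.
Q = K_eq · A · (Δh/L) = 0.005108 × 2430 × (7.42/17.06) = 5.398 m³/day.

5.40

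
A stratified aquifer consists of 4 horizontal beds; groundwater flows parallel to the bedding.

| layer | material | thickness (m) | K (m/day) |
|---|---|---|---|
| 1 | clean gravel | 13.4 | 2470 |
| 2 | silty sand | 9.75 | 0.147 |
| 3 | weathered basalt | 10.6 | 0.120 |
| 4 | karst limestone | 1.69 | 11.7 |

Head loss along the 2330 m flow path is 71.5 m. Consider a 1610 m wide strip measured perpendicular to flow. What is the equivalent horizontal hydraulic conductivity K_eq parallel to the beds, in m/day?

Flow is parallel to layering, so each bed carries its own Darcy discharge and the transmissivities add.
Σ(K_i·b_i) = 2470×13.4 + 0.147×9.75 + 0.120×10.6 + 11.7×1.69 = 33120 m²/day.
Total thickness b = 35.44 m, so K_eq = Σ(K_i·b_i)/b = 934.6 m/day.

935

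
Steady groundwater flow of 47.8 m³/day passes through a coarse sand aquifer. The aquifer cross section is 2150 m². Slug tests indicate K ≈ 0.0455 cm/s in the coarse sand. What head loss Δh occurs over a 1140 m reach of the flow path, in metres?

0.645

Convert K: 0.0455 cm/s × 864 = 39.31 m/day.
From Q = K·A·i, i = Q / (K·A) = 47.8 / (39.31 × 2150) = 0.0005655.
Head loss Δh = i · L = 0.0005655 × 1140 = 0.6447 m.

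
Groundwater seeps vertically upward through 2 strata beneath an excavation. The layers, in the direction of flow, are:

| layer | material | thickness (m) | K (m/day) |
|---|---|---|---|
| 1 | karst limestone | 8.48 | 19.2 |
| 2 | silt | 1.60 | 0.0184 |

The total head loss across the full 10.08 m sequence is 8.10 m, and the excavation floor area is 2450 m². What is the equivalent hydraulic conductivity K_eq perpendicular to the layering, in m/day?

0.115

Flow is perpendicular to layering, so the layers act in series and the equivalent K is the thickness-weighted harmonic mean.
Total thickness L = 8.48 + 1.60 = 10.08 m.
Σ(b_i/K_i) = 8.48/19.2 + 1.60/0.0184 = 87.40 d.
K_eq = L / Σ(b_i/K_i) = 10.08 / 87.40 = 0.1153 m/day.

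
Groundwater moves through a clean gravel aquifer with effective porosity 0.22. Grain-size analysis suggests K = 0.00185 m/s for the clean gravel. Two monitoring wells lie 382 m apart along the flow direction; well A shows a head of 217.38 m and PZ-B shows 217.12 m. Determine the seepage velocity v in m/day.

Convert K: 0.00185 m/s × 86400 = 159.8 m/day.
Hydraulic gradient i = (217.38 − 217.12) / 382 = 0.26 / 382 = 0.0006806.
Darcy flux q = K · i = 159.8 × 0.0006806 = 0.1088 m/day.
Seepage velocity v = q / n_e = 0.1088 / 0.22 = 0.4945 m/day.

0.495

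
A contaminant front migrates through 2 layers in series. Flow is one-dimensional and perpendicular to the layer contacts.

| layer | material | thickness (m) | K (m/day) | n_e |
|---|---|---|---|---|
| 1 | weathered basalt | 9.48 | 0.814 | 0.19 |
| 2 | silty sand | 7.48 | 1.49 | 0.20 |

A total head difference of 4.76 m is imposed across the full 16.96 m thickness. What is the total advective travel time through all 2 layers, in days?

With flow normal to the layers, continuity requires the same specific discharge q through every layer.
Σ(b_i/K_i) = 9.48/0.814 + 7.48/1.49 = 16.67 d.
q = Δh / Σ(b_i/K_i) = 4.76 / 16.67 = 0.2856 m/day.
In each layer the seepage velocity is v_i = q/n_i, so the layer transit time is t_i = b_i·n_i / q:
  layer 1 (weathered basalt): t_1 = 9.48 × 0.19 / 0.2856 = 6.307 d
  layer 2 (silty sand): t_2 = 7.48 × 0.20 / 0.2856 = 5.238 d
Total t = Σ t_i = 11.54 days.

11.5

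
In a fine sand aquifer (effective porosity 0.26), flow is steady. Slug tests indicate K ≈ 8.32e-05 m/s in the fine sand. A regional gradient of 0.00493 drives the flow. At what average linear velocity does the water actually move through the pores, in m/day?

Convert K: 8.32e-05 m/s × 86400 = 7.188 m/day.
Hydraulic gradient i = 0.00493.
Darcy flux q = K · i = 7.188 × 0.004930 = 0.03544 m/day.
Seepage velocity v = q / n_e = 0.03544 / 0.26 = 0.1363 m/day.

0.136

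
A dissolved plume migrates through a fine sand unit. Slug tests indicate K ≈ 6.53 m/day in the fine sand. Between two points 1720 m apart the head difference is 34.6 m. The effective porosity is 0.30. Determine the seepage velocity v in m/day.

Hydraulic gradient i = Δh / L = 34.6 / 1720 = 0.02012.
Darcy flux q = K · i = 6.530 × 0.02012 = 0.1314 m/day.
Seepage velocity v = q / n_e = 0.1314 / 0.30 = 0.4379 m/day.

0.438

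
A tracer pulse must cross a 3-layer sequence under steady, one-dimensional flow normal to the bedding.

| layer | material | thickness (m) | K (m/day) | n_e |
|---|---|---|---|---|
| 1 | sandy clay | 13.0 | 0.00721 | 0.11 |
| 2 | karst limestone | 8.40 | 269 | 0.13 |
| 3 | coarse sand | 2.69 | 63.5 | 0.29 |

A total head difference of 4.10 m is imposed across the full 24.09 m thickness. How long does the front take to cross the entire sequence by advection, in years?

3.98

With flow normal to the layers, continuity requires the same specific discharge q through every layer.
Σ(b_i/K_i) = 13.0/0.00721 + 8.40/269 + 2.69/63.5 = 1803 d.
q = Δh / Σ(b_i/K_i) = 4.10 / 1803 = 0.002274 m/day.
In each layer the seepage velocity is v_i = q/n_i, so the layer transit time is t_i = b_i·n_i / q:
  layer 1 (sandy clay): t_1 = 13.0 × 0.11 / 0.002274 = 628.9 d
  layer 2 (karst limestone): t_2 = 8.40 × 0.13 / 0.002274 = 480.2 d
  layer 3 (coarse sand): t_3 = 2.69 × 0.29 / 0.002274 = 343.1 d
Total t = Σ t_i = 1452 days = 3.976 years.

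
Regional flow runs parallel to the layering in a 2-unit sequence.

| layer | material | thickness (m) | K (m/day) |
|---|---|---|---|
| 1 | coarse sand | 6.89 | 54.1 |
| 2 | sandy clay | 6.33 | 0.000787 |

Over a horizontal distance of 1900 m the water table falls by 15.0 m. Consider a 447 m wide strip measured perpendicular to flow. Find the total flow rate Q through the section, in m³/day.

Flow is parallel to layering, so each bed carries its own Darcy discharge and the transmissivities add.
Σ(K_i·b_i) = 54.1×6.89 + 0.000787×6.33 = 372.8 m²/day.
Hydraulic gradient i = Δh / L = 15.0 / 1900 = 0.007895.
Q = Σ(K_i·b_i) · W · i = 372.8 × 447 × 0.007895 = 1315 m³/day.

1320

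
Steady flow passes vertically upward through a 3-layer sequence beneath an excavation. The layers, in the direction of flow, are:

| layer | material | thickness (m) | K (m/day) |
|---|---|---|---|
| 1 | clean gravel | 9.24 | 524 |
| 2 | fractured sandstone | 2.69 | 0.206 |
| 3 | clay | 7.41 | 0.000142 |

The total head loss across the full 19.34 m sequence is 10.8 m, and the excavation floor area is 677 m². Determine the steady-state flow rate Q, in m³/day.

Flow is perpendicular to layering, so the layers act in series and the equivalent K is the thickness-weighted harmonic mean.
Total thickness L = 9.24 + 2.69 + 7.41 = 19.34 m.
Σ(b_i/K_i) = 9.24/524 + 2.69/0.206 + 7.41/0.000142 = 52196 d.
K_eq = L / Σ(b_i/K_i) = 19.34 / 52196 = 0.0003705 m/day.
Q = K_eq · A · (Δh/L) = 0.0003705 × 677 × (10.8/19.34) = 0.1401 m³/day.

0.140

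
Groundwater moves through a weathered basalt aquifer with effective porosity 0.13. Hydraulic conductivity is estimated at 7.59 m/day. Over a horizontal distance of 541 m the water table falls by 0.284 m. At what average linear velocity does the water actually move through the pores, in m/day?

Hydraulic gradient i = Δh / L = 0.284 / 541 = 0.0005250.
Darcy flux q = K · i = 7.590 × 0.0005250 = 0.003984 m/day.
Seepage velocity v = q / n_e = 0.003984 / 0.13 = 0.03065 m/day.

0.0306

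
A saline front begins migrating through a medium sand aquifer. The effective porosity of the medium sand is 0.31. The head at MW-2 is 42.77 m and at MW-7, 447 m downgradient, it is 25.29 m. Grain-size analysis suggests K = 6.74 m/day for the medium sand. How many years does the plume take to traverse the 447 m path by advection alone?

1.44

Hydraulic gradient i = (42.77 − 25.29) / 447 = 17.48 / 447 = 0.03911.
Darcy flux q = K · i = 6.740 × 0.03911 = 0.2636 m/day.
Seepage velocity v = q / n_e = 0.2636 / 0.31 = 0.8502 m/day.
Travel time t = L / v = 447 / 0.8502 = 525.7 days = 1.439 years.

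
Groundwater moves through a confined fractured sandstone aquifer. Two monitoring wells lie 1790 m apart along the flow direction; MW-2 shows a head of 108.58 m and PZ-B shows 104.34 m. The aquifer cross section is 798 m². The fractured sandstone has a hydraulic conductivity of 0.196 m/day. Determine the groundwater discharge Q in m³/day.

0.370

Hydraulic gradient i = (108.58 − 104.34) / 1790 = 4.24 / 1790 = 0.002369.
Darcy's law: Q = K · A · i = 0.1960 × 798.0 × 0.002369 = 0.3705 m³/day.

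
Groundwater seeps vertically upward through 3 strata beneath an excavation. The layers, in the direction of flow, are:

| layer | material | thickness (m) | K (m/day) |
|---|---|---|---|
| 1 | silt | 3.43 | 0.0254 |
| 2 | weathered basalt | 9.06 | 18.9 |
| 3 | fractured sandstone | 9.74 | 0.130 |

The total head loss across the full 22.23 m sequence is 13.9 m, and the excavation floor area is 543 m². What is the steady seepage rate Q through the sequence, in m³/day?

35.9

Flow is perpendicular to layering, so the layers act in series and the equivalent K is the thickness-weighted harmonic mean.
Total thickness L = 3.43 + 9.06 + 9.74 = 22.23 m.
Σ(b_i/K_i) = 3.43/0.0254 + 9.06/18.9 + 9.74/0.130 = 210.4 d.
K_eq = L / Σ(b_i/K_i) = 22.23 / 210.4 = 0.1056 m/day.
Q = K_eq · A · (Δh/L) = 0.1056 × 543 × (13.9/22.23) = 35.87 m³/day.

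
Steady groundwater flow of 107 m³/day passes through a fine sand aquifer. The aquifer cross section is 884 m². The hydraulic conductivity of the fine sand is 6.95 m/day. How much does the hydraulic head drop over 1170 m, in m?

From Q = K·A·i, i = Q / (K·A) = 107 / (6.950 × 884.0) = 0.01742.
Head loss Δh = i · L = 0.01742 × 1170 = 20.38 m.

20.4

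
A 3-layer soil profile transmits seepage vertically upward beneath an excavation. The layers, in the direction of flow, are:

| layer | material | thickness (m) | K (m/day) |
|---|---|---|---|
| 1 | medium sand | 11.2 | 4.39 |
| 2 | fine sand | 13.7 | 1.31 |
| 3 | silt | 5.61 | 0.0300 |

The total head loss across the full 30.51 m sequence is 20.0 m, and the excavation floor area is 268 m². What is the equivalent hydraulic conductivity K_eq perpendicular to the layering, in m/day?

Flow is perpendicular to layering, so the layers act in series and the equivalent K is the thickness-weighted harmonic mean.
Total thickness L = 11.2 + 13.7 + 5.61 = 30.51 m.
Σ(b_i/K_i) = 11.2/4.39 + 13.7/1.31 + 5.61/0.0300 = 200.0 d.
K_eq = L / Σ(b_i/K_i) = 30.51 / 200.0 = 0.1525 m/day.

0.153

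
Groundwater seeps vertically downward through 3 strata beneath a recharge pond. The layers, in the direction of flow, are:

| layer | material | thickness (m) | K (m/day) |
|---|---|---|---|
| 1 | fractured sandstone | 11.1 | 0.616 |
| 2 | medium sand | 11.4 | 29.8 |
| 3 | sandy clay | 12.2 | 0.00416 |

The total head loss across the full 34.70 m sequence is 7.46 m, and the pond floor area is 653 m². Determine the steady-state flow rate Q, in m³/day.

Flow is perpendicular to layering, so the layers act in series and the equivalent K is the thickness-weighted harmonic mean.
Total thickness L = 11.1 + 11.4 + 12.2 = 34.70 m.
Σ(b_i/K_i) = 11.1/0.616 + 11.4/29.8 + 12.2/0.00416 = 2951 d.
K_eq = L / Σ(b_i/K_i) = 34.70 / 2951 = 0.01176 m/day.
Q = K_eq · A · (Δh/L) = 0.01176 × 653 × (7.46/34.70) = 1.651 m³/day.

1.65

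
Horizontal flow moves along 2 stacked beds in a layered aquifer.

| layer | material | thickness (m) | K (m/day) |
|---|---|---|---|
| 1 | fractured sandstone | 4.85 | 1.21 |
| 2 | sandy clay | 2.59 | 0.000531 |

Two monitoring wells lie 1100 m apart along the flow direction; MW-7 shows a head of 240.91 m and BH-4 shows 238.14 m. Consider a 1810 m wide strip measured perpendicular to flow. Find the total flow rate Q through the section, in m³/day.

Flow is parallel to layering, so each bed carries its own Darcy discharge and the transmissivities add.
Σ(K_i·b_i) = 1.21×4.85 + 0.000531×2.59 = 5.870 m²/day.
Hydraulic gradient i = (240.91 − 238.14) / 1100 = 2.77 / 1100 = 0.002518.
Q = Σ(K_i·b_i) · W · i = 5.870 × 1810 × 0.002518 = 26.75 m³/day.

26.8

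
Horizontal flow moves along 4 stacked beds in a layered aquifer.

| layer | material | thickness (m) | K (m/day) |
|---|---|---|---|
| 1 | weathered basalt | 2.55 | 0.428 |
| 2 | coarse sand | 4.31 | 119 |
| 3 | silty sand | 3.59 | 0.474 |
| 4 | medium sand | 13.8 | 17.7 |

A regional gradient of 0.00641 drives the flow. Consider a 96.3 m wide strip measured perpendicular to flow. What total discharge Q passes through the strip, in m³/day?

469

Flow is parallel to layering, so each bed carries its own Darcy discharge and the transmissivities add.
Σ(K_i·b_i) = 0.428×2.55 + 119×4.31 + 0.474×3.59 + 17.7×13.8 = 759.9 m²/day.
Hydraulic gradient i = 0.00641.
Q = Σ(K_i·b_i) · W · i = 759.9 × 96.3 × 0.006410 = 469.1 m³/day.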